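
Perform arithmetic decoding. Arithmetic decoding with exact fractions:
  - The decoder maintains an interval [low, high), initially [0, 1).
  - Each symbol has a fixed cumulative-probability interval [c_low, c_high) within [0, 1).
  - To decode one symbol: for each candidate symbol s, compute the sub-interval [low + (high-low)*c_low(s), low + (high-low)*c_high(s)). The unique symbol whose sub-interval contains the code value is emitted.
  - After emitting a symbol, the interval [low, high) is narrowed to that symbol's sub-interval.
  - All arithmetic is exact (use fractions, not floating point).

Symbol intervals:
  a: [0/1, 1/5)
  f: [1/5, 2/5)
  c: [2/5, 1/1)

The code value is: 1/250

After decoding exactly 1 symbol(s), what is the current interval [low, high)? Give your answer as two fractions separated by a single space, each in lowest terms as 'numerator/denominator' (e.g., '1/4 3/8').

Answer: 0/1 1/5

Derivation:
Step 1: interval [0/1, 1/1), width = 1/1 - 0/1 = 1/1
  'a': [0/1 + 1/1*0/1, 0/1 + 1/1*1/5) = [0/1, 1/5) <- contains code 1/250
  'f': [0/1 + 1/1*1/5, 0/1 + 1/1*2/5) = [1/5, 2/5)
  'c': [0/1 + 1/1*2/5, 0/1 + 1/1*1/1) = [2/5, 1/1)
  emit 'a', narrow to [0/1, 1/5)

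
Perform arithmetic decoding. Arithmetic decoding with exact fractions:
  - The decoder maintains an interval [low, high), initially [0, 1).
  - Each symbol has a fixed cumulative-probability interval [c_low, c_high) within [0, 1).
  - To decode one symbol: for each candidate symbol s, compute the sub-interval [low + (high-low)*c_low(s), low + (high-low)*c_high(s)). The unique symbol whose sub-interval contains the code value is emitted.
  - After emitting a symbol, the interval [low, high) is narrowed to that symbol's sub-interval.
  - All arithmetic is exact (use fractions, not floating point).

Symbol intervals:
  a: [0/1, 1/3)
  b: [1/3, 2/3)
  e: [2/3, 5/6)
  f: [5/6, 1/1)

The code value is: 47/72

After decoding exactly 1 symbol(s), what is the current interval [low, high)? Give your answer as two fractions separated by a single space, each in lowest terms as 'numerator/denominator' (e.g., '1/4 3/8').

Answer: 1/3 2/3

Derivation:
Step 1: interval [0/1, 1/1), width = 1/1 - 0/1 = 1/1
  'a': [0/1 + 1/1*0/1, 0/1 + 1/1*1/3) = [0/1, 1/3)
  'b': [0/1 + 1/1*1/3, 0/1 + 1/1*2/3) = [1/3, 2/3) <- contains code 47/72
  'e': [0/1 + 1/1*2/3, 0/1 + 1/1*5/6) = [2/3, 5/6)
  'f': [0/1 + 1/1*5/6, 0/1 + 1/1*1/1) = [5/6, 1/1)
  emit 'b', narrow to [1/3, 2/3)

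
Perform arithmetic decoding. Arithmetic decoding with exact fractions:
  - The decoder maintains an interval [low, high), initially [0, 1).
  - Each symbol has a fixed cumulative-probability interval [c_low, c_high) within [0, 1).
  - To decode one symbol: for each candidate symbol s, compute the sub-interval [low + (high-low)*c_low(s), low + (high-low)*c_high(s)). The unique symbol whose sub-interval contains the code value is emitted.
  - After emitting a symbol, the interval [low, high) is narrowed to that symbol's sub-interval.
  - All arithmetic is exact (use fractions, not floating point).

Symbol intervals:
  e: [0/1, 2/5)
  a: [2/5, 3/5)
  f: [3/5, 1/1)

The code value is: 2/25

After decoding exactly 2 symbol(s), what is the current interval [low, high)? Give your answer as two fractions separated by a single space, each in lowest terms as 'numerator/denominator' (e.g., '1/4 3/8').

Answer: 0/1 4/25

Derivation:
Step 1: interval [0/1, 1/1), width = 1/1 - 0/1 = 1/1
  'e': [0/1 + 1/1*0/1, 0/1 + 1/1*2/5) = [0/1, 2/5) <- contains code 2/25
  'a': [0/1 + 1/1*2/5, 0/1 + 1/1*3/5) = [2/5, 3/5)
  'f': [0/1 + 1/1*3/5, 0/1 + 1/1*1/1) = [3/5, 1/1)
  emit 'e', narrow to [0/1, 2/5)
Step 2: interval [0/1, 2/5), width = 2/5 - 0/1 = 2/5
  'e': [0/1 + 2/5*0/1, 0/1 + 2/5*2/5) = [0/1, 4/25) <- contains code 2/25
  'a': [0/1 + 2/5*2/5, 0/1 + 2/5*3/5) = [4/25, 6/25)
  'f': [0/1 + 2/5*3/5, 0/1 + 2/5*1/1) = [6/25, 2/5)
  emit 'e', narrow to [0/1, 4/25)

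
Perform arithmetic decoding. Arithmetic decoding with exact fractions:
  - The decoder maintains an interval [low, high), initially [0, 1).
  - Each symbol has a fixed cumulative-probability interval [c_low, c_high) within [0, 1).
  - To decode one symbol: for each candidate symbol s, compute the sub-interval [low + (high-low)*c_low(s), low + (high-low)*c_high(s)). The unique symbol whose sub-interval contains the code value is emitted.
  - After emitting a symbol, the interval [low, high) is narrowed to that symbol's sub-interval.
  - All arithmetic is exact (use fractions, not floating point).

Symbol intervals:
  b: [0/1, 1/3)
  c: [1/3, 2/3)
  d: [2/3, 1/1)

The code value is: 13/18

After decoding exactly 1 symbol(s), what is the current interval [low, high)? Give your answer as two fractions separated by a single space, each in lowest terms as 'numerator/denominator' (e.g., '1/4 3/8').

Answer: 2/3 1/1

Derivation:
Step 1: interval [0/1, 1/1), width = 1/1 - 0/1 = 1/1
  'b': [0/1 + 1/1*0/1, 0/1 + 1/1*1/3) = [0/1, 1/3)
  'c': [0/1 + 1/1*1/3, 0/1 + 1/1*2/3) = [1/3, 2/3)
  'd': [0/1 + 1/1*2/3, 0/1 + 1/1*1/1) = [2/3, 1/1) <- contains code 13/18
  emit 'd', narrow to [2/3, 1/1)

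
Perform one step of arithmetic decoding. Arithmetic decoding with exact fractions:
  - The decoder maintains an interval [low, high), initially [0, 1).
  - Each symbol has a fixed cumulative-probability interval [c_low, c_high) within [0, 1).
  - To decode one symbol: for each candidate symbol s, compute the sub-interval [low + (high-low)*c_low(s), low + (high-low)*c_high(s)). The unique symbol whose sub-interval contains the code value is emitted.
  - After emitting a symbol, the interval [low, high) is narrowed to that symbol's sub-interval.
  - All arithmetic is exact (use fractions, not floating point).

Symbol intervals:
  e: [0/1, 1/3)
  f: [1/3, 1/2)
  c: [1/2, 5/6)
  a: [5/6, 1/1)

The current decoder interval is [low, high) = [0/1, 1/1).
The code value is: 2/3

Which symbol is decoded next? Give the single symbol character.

Interval width = high − low = 1/1 − 0/1 = 1/1
Scaled code = (code − low) / width = (2/3 − 0/1) / 1/1 = 2/3
  e: [0/1, 1/3) 
  f: [1/3, 1/2) 
  c: [1/2, 5/6) ← scaled code falls here ✓
  a: [5/6, 1/1) 

Answer: c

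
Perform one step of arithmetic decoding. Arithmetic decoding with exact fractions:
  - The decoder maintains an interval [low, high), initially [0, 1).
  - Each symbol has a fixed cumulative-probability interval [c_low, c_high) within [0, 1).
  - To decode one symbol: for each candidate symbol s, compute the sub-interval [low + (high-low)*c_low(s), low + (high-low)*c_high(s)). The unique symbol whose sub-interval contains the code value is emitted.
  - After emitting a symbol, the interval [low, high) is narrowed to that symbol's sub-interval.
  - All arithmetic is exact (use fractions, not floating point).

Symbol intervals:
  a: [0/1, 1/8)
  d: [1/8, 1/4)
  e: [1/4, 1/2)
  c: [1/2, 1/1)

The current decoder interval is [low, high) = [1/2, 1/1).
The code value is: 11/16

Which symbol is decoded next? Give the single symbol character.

Answer: e

Derivation:
Interval width = high − low = 1/1 − 1/2 = 1/2
Scaled code = (code − low) / width = (11/16 − 1/2) / 1/2 = 3/8
  a: [0/1, 1/8) 
  d: [1/8, 1/4) 
  e: [1/4, 1/2) ← scaled code falls here ✓
  c: [1/2, 1/1) 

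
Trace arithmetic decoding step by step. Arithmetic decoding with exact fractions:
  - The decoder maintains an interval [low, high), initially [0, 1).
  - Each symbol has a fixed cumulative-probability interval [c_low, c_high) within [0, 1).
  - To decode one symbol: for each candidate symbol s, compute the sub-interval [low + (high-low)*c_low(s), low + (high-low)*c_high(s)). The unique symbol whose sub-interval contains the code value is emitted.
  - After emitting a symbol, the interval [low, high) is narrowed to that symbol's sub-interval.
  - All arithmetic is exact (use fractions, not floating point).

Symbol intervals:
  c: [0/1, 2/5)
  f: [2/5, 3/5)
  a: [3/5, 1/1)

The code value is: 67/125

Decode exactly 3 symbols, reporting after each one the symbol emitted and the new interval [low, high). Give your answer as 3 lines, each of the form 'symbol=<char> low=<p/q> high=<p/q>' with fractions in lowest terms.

Step 1: interval [0/1, 1/1), width = 1/1 - 0/1 = 1/1
  'c': [0/1 + 1/1*0/1, 0/1 + 1/1*2/5) = [0/1, 2/5)
  'f': [0/1 + 1/1*2/5, 0/1 + 1/1*3/5) = [2/5, 3/5) <- contains code 67/125
  'a': [0/1 + 1/1*3/5, 0/1 + 1/1*1/1) = [3/5, 1/1)
  emit 'f', narrow to [2/5, 3/5)
Step 2: interval [2/5, 3/5), width = 3/5 - 2/5 = 1/5
  'c': [2/5 + 1/5*0/1, 2/5 + 1/5*2/5) = [2/5, 12/25)
  'f': [2/5 + 1/5*2/5, 2/5 + 1/5*3/5) = [12/25, 13/25)
  'a': [2/5 + 1/5*3/5, 2/5 + 1/5*1/1) = [13/25, 3/5) <- contains code 67/125
  emit 'a', narrow to [13/25, 3/5)
Step 3: interval [13/25, 3/5), width = 3/5 - 13/25 = 2/25
  'c': [13/25 + 2/25*0/1, 13/25 + 2/25*2/5) = [13/25, 69/125) <- contains code 67/125
  'f': [13/25 + 2/25*2/5, 13/25 + 2/25*3/5) = [69/125, 71/125)
  'a': [13/25 + 2/25*3/5, 13/25 + 2/25*1/1) = [71/125, 3/5)
  emit 'c', narrow to [13/25, 69/125)

Answer: symbol=f low=2/5 high=3/5
symbol=a low=13/25 high=3/5
symbol=c low=13/25 high=69/125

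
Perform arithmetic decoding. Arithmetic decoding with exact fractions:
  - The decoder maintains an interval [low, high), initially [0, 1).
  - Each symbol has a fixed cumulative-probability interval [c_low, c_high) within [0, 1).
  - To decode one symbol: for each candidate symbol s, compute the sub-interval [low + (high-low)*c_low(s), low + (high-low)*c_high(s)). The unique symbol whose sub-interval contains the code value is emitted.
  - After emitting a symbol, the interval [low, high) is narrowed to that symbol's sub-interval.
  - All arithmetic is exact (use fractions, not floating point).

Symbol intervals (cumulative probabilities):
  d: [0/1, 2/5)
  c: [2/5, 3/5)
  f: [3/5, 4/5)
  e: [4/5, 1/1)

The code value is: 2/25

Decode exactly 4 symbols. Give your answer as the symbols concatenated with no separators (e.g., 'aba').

Step 1: interval [0/1, 1/1), width = 1/1 - 0/1 = 1/1
  'd': [0/1 + 1/1*0/1, 0/1 + 1/1*2/5) = [0/1, 2/5) <- contains code 2/25
  'c': [0/1 + 1/1*2/5, 0/1 + 1/1*3/5) = [2/5, 3/5)
  'f': [0/1 + 1/1*3/5, 0/1 + 1/1*4/5) = [3/5, 4/5)
  'e': [0/1 + 1/1*4/5, 0/1 + 1/1*1/1) = [4/5, 1/1)
  emit 'd', narrow to [0/1, 2/5)
Step 2: interval [0/1, 2/5), width = 2/5 - 0/1 = 2/5
  'd': [0/1 + 2/5*0/1, 0/1 + 2/5*2/5) = [0/1, 4/25) <- contains code 2/25
  'c': [0/1 + 2/5*2/5, 0/1 + 2/5*3/5) = [4/25, 6/25)
  'f': [0/1 + 2/5*3/5, 0/1 + 2/5*4/5) = [6/25, 8/25)
  'e': [0/1 + 2/5*4/5, 0/1 + 2/5*1/1) = [8/25, 2/5)
  emit 'd', narrow to [0/1, 4/25)
Step 3: interval [0/1, 4/25), width = 4/25 - 0/1 = 4/25
  'd': [0/1 + 4/25*0/1, 0/1 + 4/25*2/5) = [0/1, 8/125)
  'c': [0/1 + 4/25*2/5, 0/1 + 4/25*3/5) = [8/125, 12/125) <- contains code 2/25
  'f': [0/1 + 4/25*3/5, 0/1 + 4/25*4/5) = [12/125, 16/125)
  'e': [0/1 + 4/25*4/5, 0/1 + 4/25*1/1) = [16/125, 4/25)
  emit 'c', narrow to [8/125, 12/125)
Step 4: interval [8/125, 12/125), width = 12/125 - 8/125 = 4/125
  'd': [8/125 + 4/125*0/1, 8/125 + 4/125*2/5) = [8/125, 48/625)
  'c': [8/125 + 4/125*2/5, 8/125 + 4/125*3/5) = [48/625, 52/625) <- contains code 2/25
  'f': [8/125 + 4/125*3/5, 8/125 + 4/125*4/5) = [52/625, 56/625)
  'e': [8/125 + 4/125*4/5, 8/125 + 4/125*1/1) = [56/625, 12/125)
  emit 'c', narrow to [48/625, 52/625)

Answer: ddcc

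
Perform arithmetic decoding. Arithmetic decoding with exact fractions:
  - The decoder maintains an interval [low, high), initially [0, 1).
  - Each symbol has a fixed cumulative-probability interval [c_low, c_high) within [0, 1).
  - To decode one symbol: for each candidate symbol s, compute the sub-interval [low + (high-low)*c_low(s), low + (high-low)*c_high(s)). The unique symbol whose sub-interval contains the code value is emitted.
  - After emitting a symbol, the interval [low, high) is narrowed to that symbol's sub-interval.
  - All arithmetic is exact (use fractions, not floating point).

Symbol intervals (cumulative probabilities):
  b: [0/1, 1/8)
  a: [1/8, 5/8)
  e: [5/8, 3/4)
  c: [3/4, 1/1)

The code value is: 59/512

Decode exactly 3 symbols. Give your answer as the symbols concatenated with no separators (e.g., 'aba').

Answer: bce

Derivation:
Step 1: interval [0/1, 1/1), width = 1/1 - 0/1 = 1/1
  'b': [0/1 + 1/1*0/1, 0/1 + 1/1*1/8) = [0/1, 1/8) <- contains code 59/512
  'a': [0/1 + 1/1*1/8, 0/1 + 1/1*5/8) = [1/8, 5/8)
  'e': [0/1 + 1/1*5/8, 0/1 + 1/1*3/4) = [5/8, 3/4)
  'c': [0/1 + 1/1*3/4, 0/1 + 1/1*1/1) = [3/4, 1/1)
  emit 'b', narrow to [0/1, 1/8)
Step 2: interval [0/1, 1/8), width = 1/8 - 0/1 = 1/8
  'b': [0/1 + 1/8*0/1, 0/1 + 1/8*1/8) = [0/1, 1/64)
  'a': [0/1 + 1/8*1/8, 0/1 + 1/8*5/8) = [1/64, 5/64)
  'e': [0/1 + 1/8*5/8, 0/1 + 1/8*3/4) = [5/64, 3/32)
  'c': [0/1 + 1/8*3/4, 0/1 + 1/8*1/1) = [3/32, 1/8) <- contains code 59/512
  emit 'c', narrow to [3/32, 1/8)
Step 3: interval [3/32, 1/8), width = 1/8 - 3/32 = 1/32
  'b': [3/32 + 1/32*0/1, 3/32 + 1/32*1/8) = [3/32, 25/256)
  'a': [3/32 + 1/32*1/8, 3/32 + 1/32*5/8) = [25/256, 29/256)
  'e': [3/32 + 1/32*5/8, 3/32 + 1/32*3/4) = [29/256, 15/128) <- contains code 59/512
  'c': [3/32 + 1/32*3/4, 3/32 + 1/32*1/1) = [15/128, 1/8)
  emit 'e', narrow to [29/256, 15/128)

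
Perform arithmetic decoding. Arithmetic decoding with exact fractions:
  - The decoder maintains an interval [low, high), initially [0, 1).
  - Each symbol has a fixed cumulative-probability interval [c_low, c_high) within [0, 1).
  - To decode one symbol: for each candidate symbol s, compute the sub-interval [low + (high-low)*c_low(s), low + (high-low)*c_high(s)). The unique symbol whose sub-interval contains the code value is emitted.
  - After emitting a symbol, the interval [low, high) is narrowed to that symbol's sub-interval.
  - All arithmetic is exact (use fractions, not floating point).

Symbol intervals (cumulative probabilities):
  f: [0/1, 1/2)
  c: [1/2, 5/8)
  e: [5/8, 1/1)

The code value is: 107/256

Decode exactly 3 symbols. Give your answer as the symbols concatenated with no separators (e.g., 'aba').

Answer: fec

Derivation:
Step 1: interval [0/1, 1/1), width = 1/1 - 0/1 = 1/1
  'f': [0/1 + 1/1*0/1, 0/1 + 1/1*1/2) = [0/1, 1/2) <- contains code 107/256
  'c': [0/1 + 1/1*1/2, 0/1 + 1/1*5/8) = [1/2, 5/8)
  'e': [0/1 + 1/1*5/8, 0/1 + 1/1*1/1) = [5/8, 1/1)
  emit 'f', narrow to [0/1, 1/2)
Step 2: interval [0/1, 1/2), width = 1/2 - 0/1 = 1/2
  'f': [0/1 + 1/2*0/1, 0/1 + 1/2*1/2) = [0/1, 1/4)
  'c': [0/1 + 1/2*1/2, 0/1 + 1/2*5/8) = [1/4, 5/16)
  'e': [0/1 + 1/2*5/8, 0/1 + 1/2*1/1) = [5/16, 1/2) <- contains code 107/256
  emit 'e', narrow to [5/16, 1/2)
Step 3: interval [5/16, 1/2), width = 1/2 - 5/16 = 3/16
  'f': [5/16 + 3/16*0/1, 5/16 + 3/16*1/2) = [5/16, 13/32)
  'c': [5/16 + 3/16*1/2, 5/16 + 3/16*5/8) = [13/32, 55/128) <- contains code 107/256
  'e': [5/16 + 3/16*5/8, 5/16 + 3/16*1/1) = [55/128, 1/2)
  emit 'c', narrow to [13/32, 55/128)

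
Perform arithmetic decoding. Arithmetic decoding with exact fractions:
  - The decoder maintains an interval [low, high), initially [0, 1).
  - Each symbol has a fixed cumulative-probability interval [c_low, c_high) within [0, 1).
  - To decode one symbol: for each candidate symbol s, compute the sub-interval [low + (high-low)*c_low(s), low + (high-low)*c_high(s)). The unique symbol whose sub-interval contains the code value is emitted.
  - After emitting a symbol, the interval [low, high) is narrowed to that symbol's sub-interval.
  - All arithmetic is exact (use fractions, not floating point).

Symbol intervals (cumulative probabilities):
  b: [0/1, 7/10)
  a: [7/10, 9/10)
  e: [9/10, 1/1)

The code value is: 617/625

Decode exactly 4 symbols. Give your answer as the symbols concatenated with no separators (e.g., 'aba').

Step 1: interval [0/1, 1/1), width = 1/1 - 0/1 = 1/1
  'b': [0/1 + 1/1*0/1, 0/1 + 1/1*7/10) = [0/1, 7/10)
  'a': [0/1 + 1/1*7/10, 0/1 + 1/1*9/10) = [7/10, 9/10)
  'e': [0/1 + 1/1*9/10, 0/1 + 1/1*1/1) = [9/10, 1/1) <- contains code 617/625
  emit 'e', narrow to [9/10, 1/1)
Step 2: interval [9/10, 1/1), width = 1/1 - 9/10 = 1/10
  'b': [9/10 + 1/10*0/1, 9/10 + 1/10*7/10) = [9/10, 97/100)
  'a': [9/10 + 1/10*7/10, 9/10 + 1/10*9/10) = [97/100, 99/100) <- contains code 617/625
  'e': [9/10 + 1/10*9/10, 9/10 + 1/10*1/1) = [99/100, 1/1)
  emit 'a', narrow to [97/100, 99/100)
Step 3: interval [97/100, 99/100), width = 99/100 - 97/100 = 1/50
  'b': [97/100 + 1/50*0/1, 97/100 + 1/50*7/10) = [97/100, 123/125)
  'a': [97/100 + 1/50*7/10, 97/100 + 1/50*9/10) = [123/125, 247/250) <- contains code 617/625
  'e': [97/100 + 1/50*9/10, 97/100 + 1/50*1/1) = [247/250, 99/100)
  emit 'a', narrow to [123/125, 247/250)
Step 4: interval [123/125, 247/250), width = 247/250 - 123/125 = 1/250
  'b': [123/125 + 1/250*0/1, 123/125 + 1/250*7/10) = [123/125, 2467/2500)
  'a': [123/125 + 1/250*7/10, 123/125 + 1/250*9/10) = [2467/2500, 2469/2500) <- contains code 617/625
  'e': [123/125 + 1/250*9/10, 123/125 + 1/250*1/1) = [2469/2500, 247/250)
  emit 'a', narrow to [2467/2500, 2469/2500)

Answer: eaaa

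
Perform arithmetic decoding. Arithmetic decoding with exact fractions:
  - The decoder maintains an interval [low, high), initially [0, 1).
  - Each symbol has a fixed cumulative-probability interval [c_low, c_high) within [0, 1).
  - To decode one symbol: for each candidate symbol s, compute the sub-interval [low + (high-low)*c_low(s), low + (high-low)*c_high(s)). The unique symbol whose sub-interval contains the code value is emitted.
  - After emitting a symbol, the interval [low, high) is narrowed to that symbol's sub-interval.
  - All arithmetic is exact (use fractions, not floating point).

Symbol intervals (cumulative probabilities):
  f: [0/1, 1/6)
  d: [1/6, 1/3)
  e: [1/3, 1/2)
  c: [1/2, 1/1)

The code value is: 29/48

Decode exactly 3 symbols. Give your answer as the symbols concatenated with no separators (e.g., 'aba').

Step 1: interval [0/1, 1/1), width = 1/1 - 0/1 = 1/1
  'f': [0/1 + 1/1*0/1, 0/1 + 1/1*1/6) = [0/1, 1/6)
  'd': [0/1 + 1/1*1/6, 0/1 + 1/1*1/3) = [1/6, 1/3)
  'e': [0/1 + 1/1*1/3, 0/1 + 1/1*1/2) = [1/3, 1/2)
  'c': [0/1 + 1/1*1/2, 0/1 + 1/1*1/1) = [1/2, 1/1) <- contains code 29/48
  emit 'c', narrow to [1/2, 1/1)
Step 2: interval [1/2, 1/1), width = 1/1 - 1/2 = 1/2
  'f': [1/2 + 1/2*0/1, 1/2 + 1/2*1/6) = [1/2, 7/12)
  'd': [1/2 + 1/2*1/6, 1/2 + 1/2*1/3) = [7/12, 2/3) <- contains code 29/48
  'e': [1/2 + 1/2*1/3, 1/2 + 1/2*1/2) = [2/3, 3/4)
  'c': [1/2 + 1/2*1/2, 1/2 + 1/2*1/1) = [3/4, 1/1)
  emit 'd', narrow to [7/12, 2/3)
Step 3: interval [7/12, 2/3), width = 2/3 - 7/12 = 1/12
  'f': [7/12 + 1/12*0/1, 7/12 + 1/12*1/6) = [7/12, 43/72)
  'd': [7/12 + 1/12*1/6, 7/12 + 1/12*1/3) = [43/72, 11/18) <- contains code 29/48
  'e': [7/12 + 1/12*1/3, 7/12 + 1/12*1/2) = [11/18, 5/8)
  'c': [7/12 + 1/12*1/2, 7/12 + 1/12*1/1) = [5/8, 2/3)
  emit 'd', narrow to [43/72, 11/18)

Answer: cdd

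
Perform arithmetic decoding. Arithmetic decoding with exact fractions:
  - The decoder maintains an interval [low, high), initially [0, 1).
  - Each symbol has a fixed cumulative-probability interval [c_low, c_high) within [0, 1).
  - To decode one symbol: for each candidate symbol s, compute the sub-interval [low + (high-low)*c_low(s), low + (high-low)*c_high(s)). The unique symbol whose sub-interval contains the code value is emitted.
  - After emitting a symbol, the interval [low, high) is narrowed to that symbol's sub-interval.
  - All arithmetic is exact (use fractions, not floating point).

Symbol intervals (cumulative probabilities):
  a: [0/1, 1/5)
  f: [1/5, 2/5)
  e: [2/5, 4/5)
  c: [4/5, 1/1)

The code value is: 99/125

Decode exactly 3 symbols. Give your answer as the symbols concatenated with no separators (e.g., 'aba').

Answer: ecc

Derivation:
Step 1: interval [0/1, 1/1), width = 1/1 - 0/1 = 1/1
  'a': [0/1 + 1/1*0/1, 0/1 + 1/1*1/5) = [0/1, 1/5)
  'f': [0/1 + 1/1*1/5, 0/1 + 1/1*2/5) = [1/5, 2/5)
  'e': [0/1 + 1/1*2/5, 0/1 + 1/1*4/5) = [2/5, 4/5) <- contains code 99/125
  'c': [0/1 + 1/1*4/5, 0/1 + 1/1*1/1) = [4/5, 1/1)
  emit 'e', narrow to [2/5, 4/5)
Step 2: interval [2/5, 4/5), width = 4/5 - 2/5 = 2/5
  'a': [2/5 + 2/5*0/1, 2/5 + 2/5*1/5) = [2/5, 12/25)
  'f': [2/5 + 2/5*1/5, 2/5 + 2/5*2/5) = [12/25, 14/25)
  'e': [2/5 + 2/5*2/5, 2/5 + 2/5*4/5) = [14/25, 18/25)
  'c': [2/5 + 2/5*4/5, 2/5 + 2/5*1/1) = [18/25, 4/5) <- contains code 99/125
  emit 'c', narrow to [18/25, 4/5)
Step 3: interval [18/25, 4/5), width = 4/5 - 18/25 = 2/25
  'a': [18/25 + 2/25*0/1, 18/25 + 2/25*1/5) = [18/25, 92/125)
  'f': [18/25 + 2/25*1/5, 18/25 + 2/25*2/5) = [92/125, 94/125)
  'e': [18/25 + 2/25*2/5, 18/25 + 2/25*4/5) = [94/125, 98/125)
  'c': [18/25 + 2/25*4/5, 18/25 + 2/25*1/1) = [98/125, 4/5) <- contains code 99/125
  emit 'c', narrow to [98/125, 4/5)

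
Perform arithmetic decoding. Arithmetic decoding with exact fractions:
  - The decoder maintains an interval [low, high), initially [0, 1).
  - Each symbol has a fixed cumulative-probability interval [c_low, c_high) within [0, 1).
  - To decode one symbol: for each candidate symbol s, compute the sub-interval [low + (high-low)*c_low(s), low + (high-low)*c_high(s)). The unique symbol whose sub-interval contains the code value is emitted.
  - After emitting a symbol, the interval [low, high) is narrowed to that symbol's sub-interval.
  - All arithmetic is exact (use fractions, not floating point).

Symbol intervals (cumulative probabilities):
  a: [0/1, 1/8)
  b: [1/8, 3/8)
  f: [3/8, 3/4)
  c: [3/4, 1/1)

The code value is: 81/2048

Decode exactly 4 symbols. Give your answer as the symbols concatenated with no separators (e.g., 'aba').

Step 1: interval [0/1, 1/1), width = 1/1 - 0/1 = 1/1
  'a': [0/1 + 1/1*0/1, 0/1 + 1/1*1/8) = [0/1, 1/8) <- contains code 81/2048
  'b': [0/1 + 1/1*1/8, 0/1 + 1/1*3/8) = [1/8, 3/8)
  'f': [0/1 + 1/1*3/8, 0/1 + 1/1*3/4) = [3/8, 3/4)
  'c': [0/1 + 1/1*3/4, 0/1 + 1/1*1/1) = [3/4, 1/1)
  emit 'a', narrow to [0/1, 1/8)
Step 2: interval [0/1, 1/8), width = 1/8 - 0/1 = 1/8
  'a': [0/1 + 1/8*0/1, 0/1 + 1/8*1/8) = [0/1, 1/64)
  'b': [0/1 + 1/8*1/8, 0/1 + 1/8*3/8) = [1/64, 3/64) <- contains code 81/2048
  'f': [0/1 + 1/8*3/8, 0/1 + 1/8*3/4) = [3/64, 3/32)
  'c': [0/1 + 1/8*3/4, 0/1 + 1/8*1/1) = [3/32, 1/8)
  emit 'b', narrow to [1/64, 3/64)
Step 3: interval [1/64, 3/64), width = 3/64 - 1/64 = 1/32
  'a': [1/64 + 1/32*0/1, 1/64 + 1/32*1/8) = [1/64, 5/256)
  'b': [1/64 + 1/32*1/8, 1/64 + 1/32*3/8) = [5/256, 7/256)
  'f': [1/64 + 1/32*3/8, 1/64 + 1/32*3/4) = [7/256, 5/128)
  'c': [1/64 + 1/32*3/4, 1/64 + 1/32*1/1) = [5/128, 3/64) <- contains code 81/2048
  emit 'c', narrow to [5/128, 3/64)
Step 4: interval [5/128, 3/64), width = 3/64 - 5/128 = 1/128
  'a': [5/128 + 1/128*0/1, 5/128 + 1/128*1/8) = [5/128, 41/1024) <- contains code 81/2048
  'b': [5/128 + 1/128*1/8, 5/128 + 1/128*3/8) = [41/1024, 43/1024)
  'f': [5/128 + 1/128*3/8, 5/128 + 1/128*3/4) = [43/1024, 23/512)
  'c': [5/128 + 1/128*3/4, 5/128 + 1/128*1/1) = [23/512, 3/64)
  emit 'a', narrow to [5/128, 41/1024)

Answer: abca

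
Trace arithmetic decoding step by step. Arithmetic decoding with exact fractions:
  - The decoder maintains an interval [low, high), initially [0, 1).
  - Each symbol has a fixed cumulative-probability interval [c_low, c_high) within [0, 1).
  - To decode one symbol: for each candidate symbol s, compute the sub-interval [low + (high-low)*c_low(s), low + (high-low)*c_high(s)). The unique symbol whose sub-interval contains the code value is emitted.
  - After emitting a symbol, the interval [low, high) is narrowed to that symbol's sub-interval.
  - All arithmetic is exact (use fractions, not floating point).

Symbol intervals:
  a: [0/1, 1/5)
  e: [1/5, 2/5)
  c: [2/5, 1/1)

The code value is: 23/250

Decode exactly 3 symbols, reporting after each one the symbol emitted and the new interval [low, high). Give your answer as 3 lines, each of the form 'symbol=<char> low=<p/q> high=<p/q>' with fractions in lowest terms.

Step 1: interval [0/1, 1/1), width = 1/1 - 0/1 = 1/1
  'a': [0/1 + 1/1*0/1, 0/1 + 1/1*1/5) = [0/1, 1/5) <- contains code 23/250
  'e': [0/1 + 1/1*1/5, 0/1 + 1/1*2/5) = [1/5, 2/5)
  'c': [0/1 + 1/1*2/5, 0/1 + 1/1*1/1) = [2/5, 1/1)
  emit 'a', narrow to [0/1, 1/5)
Step 2: interval [0/1, 1/5), width = 1/5 - 0/1 = 1/5
  'a': [0/1 + 1/5*0/1, 0/1 + 1/5*1/5) = [0/1, 1/25)
  'e': [0/1 + 1/5*1/5, 0/1 + 1/5*2/5) = [1/25, 2/25)
  'c': [0/1 + 1/5*2/5, 0/1 + 1/5*1/1) = [2/25, 1/5) <- contains code 23/250
  emit 'c', narrow to [2/25, 1/5)
Step 3: interval [2/25, 1/5), width = 1/5 - 2/25 = 3/25
  'a': [2/25 + 3/25*0/1, 2/25 + 3/25*1/5) = [2/25, 13/125) <- contains code 23/250
  'e': [2/25 + 3/25*1/5, 2/25 + 3/25*2/5) = [13/125, 16/125)
  'c': [2/25 + 3/25*2/5, 2/25 + 3/25*1/1) = [16/125, 1/5)
  emit 'a', narrow to [2/25, 13/125)

Answer: symbol=a low=0/1 high=1/5
symbol=c low=2/25 high=1/5
symbol=a low=2/25 high=13/125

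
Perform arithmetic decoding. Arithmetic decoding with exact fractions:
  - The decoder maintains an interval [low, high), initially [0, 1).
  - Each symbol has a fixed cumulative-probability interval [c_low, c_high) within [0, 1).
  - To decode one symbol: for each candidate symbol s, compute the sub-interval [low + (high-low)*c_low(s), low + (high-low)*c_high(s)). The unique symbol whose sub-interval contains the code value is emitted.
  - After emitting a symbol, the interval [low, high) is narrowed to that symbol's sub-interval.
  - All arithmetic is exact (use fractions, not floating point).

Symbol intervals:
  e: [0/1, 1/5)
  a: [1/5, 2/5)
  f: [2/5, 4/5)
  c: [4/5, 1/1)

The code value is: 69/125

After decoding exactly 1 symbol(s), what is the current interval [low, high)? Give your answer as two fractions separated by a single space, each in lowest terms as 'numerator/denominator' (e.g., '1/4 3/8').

Answer: 2/5 4/5

Derivation:
Step 1: interval [0/1, 1/1), width = 1/1 - 0/1 = 1/1
  'e': [0/1 + 1/1*0/1, 0/1 + 1/1*1/5) = [0/1, 1/5)
  'a': [0/1 + 1/1*1/5, 0/1 + 1/1*2/5) = [1/5, 2/5)
  'f': [0/1 + 1/1*2/5, 0/1 + 1/1*4/5) = [2/5, 4/5) <- contains code 69/125
  'c': [0/1 + 1/1*4/5, 0/1 + 1/1*1/1) = [4/5, 1/1)
  emit 'f', narrow to [2/5, 4/5)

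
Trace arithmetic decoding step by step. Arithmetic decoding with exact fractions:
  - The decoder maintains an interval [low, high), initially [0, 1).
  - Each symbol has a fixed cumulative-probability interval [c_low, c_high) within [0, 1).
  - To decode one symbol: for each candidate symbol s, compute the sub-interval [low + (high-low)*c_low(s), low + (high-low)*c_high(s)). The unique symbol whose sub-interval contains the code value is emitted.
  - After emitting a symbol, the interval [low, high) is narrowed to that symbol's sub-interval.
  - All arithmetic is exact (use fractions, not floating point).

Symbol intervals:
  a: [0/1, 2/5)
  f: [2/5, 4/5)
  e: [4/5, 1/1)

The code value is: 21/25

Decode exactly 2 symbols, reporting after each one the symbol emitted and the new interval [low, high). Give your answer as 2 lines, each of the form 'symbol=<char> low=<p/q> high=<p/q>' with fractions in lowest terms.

Step 1: interval [0/1, 1/1), width = 1/1 - 0/1 = 1/1
  'a': [0/1 + 1/1*0/1, 0/1 + 1/1*2/5) = [0/1, 2/5)
  'f': [0/1 + 1/1*2/5, 0/1 + 1/1*4/5) = [2/5, 4/5)
  'e': [0/1 + 1/1*4/5, 0/1 + 1/1*1/1) = [4/5, 1/1) <- contains code 21/25
  emit 'e', narrow to [4/5, 1/1)
Step 2: interval [4/5, 1/1), width = 1/1 - 4/5 = 1/5
  'a': [4/5 + 1/5*0/1, 4/5 + 1/5*2/5) = [4/5, 22/25) <- contains code 21/25
  'f': [4/5 + 1/5*2/5, 4/5 + 1/5*4/5) = [22/25, 24/25)
  'e': [4/5 + 1/5*4/5, 4/5 + 1/5*1/1) = [24/25, 1/1)
  emit 'a', narrow to [4/5, 22/25)

Answer: symbol=e low=4/5 high=1/1
symbol=a low=4/5 high=22/25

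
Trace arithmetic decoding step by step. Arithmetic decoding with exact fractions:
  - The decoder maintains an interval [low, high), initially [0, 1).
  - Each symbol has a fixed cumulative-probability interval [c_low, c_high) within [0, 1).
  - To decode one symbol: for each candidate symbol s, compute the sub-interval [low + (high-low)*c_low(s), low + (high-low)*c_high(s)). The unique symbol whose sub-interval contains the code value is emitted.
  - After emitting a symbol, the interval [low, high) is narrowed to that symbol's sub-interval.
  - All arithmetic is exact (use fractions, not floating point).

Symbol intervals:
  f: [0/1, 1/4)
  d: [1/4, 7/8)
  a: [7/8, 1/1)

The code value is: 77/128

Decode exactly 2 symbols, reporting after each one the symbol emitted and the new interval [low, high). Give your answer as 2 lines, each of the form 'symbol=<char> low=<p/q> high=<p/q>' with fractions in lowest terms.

Answer: symbol=d low=1/4 high=7/8
symbol=d low=13/32 high=51/64

Derivation:
Step 1: interval [0/1, 1/1), width = 1/1 - 0/1 = 1/1
  'f': [0/1 + 1/1*0/1, 0/1 + 1/1*1/4) = [0/1, 1/4)
  'd': [0/1 + 1/1*1/4, 0/1 + 1/1*7/8) = [1/4, 7/8) <- contains code 77/128
  'a': [0/1 + 1/1*7/8, 0/1 + 1/1*1/1) = [7/8, 1/1)
  emit 'd', narrow to [1/4, 7/8)
Step 2: interval [1/4, 7/8), width = 7/8 - 1/4 = 5/8
  'f': [1/4 + 5/8*0/1, 1/4 + 5/8*1/4) = [1/4, 13/32)
  'd': [1/4 + 5/8*1/4, 1/4 + 5/8*7/8) = [13/32, 51/64) <- contains code 77/128
  'a': [1/4 + 5/8*7/8, 1/4 + 5/8*1/1) = [51/64, 7/8)
  emit 'd', narrow to [13/32, 51/64)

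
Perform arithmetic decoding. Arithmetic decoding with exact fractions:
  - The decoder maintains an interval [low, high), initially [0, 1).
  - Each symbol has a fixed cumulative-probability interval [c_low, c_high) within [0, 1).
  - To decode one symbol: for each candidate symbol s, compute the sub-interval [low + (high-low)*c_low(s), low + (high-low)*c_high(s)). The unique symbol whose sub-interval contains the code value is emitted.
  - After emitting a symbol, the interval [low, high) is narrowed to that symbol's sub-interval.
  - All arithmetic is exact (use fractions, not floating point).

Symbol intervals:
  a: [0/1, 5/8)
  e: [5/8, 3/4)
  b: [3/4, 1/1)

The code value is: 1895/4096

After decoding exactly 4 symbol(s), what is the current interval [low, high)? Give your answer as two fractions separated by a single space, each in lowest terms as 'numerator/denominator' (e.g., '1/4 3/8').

Answer: 945/2048 475/1024

Derivation:
Step 1: interval [0/1, 1/1), width = 1/1 - 0/1 = 1/1
  'a': [0/1 + 1/1*0/1, 0/1 + 1/1*5/8) = [0/1, 5/8) <- contains code 1895/4096
  'e': [0/1 + 1/1*5/8, 0/1 + 1/1*3/4) = [5/8, 3/4)
  'b': [0/1 + 1/1*3/4, 0/1 + 1/1*1/1) = [3/4, 1/1)
  emit 'a', narrow to [0/1, 5/8)
Step 2: interval [0/1, 5/8), width = 5/8 - 0/1 = 5/8
  'a': [0/1 + 5/8*0/1, 0/1 + 5/8*5/8) = [0/1, 25/64)
  'e': [0/1 + 5/8*5/8, 0/1 + 5/8*3/4) = [25/64, 15/32) <- contains code 1895/4096
  'b': [0/1 + 5/8*3/4, 0/1 + 5/8*1/1) = [15/32, 5/8)
  emit 'e', narrow to [25/64, 15/32)
Step 3: interval [25/64, 15/32), width = 15/32 - 25/64 = 5/64
  'a': [25/64 + 5/64*0/1, 25/64 + 5/64*5/8) = [25/64, 225/512)
  'e': [25/64 + 5/64*5/8, 25/64 + 5/64*3/4) = [225/512, 115/256)
  'b': [25/64 + 5/64*3/4, 25/64 + 5/64*1/1) = [115/256, 15/32) <- contains code 1895/4096
  emit 'b', narrow to [115/256, 15/32)
Step 4: interval [115/256, 15/32), width = 15/32 - 115/256 = 5/256
  'a': [115/256 + 5/256*0/1, 115/256 + 5/256*5/8) = [115/256, 945/2048)
  'e': [115/256 + 5/256*5/8, 115/256 + 5/256*3/4) = [945/2048, 475/1024) <- contains code 1895/4096
  'b': [115/256 + 5/256*3/4, 115/256 + 5/256*1/1) = [475/1024, 15/32)
  emit 'e', narrow to [945/2048, 475/1024)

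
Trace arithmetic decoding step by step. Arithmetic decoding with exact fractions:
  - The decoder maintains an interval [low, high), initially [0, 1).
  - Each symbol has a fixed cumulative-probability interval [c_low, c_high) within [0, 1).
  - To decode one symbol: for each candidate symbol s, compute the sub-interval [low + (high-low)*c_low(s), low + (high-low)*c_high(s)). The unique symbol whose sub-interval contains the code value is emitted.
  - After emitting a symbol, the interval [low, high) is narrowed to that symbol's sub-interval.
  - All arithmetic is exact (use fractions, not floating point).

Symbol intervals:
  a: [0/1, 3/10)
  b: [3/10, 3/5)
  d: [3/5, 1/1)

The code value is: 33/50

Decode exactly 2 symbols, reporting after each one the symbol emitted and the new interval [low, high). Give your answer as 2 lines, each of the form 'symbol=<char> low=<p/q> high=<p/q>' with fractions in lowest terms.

Step 1: interval [0/1, 1/1), width = 1/1 - 0/1 = 1/1
  'a': [0/1 + 1/1*0/1, 0/1 + 1/1*3/10) = [0/1, 3/10)
  'b': [0/1 + 1/1*3/10, 0/1 + 1/1*3/5) = [3/10, 3/5)
  'd': [0/1 + 1/1*3/5, 0/1 + 1/1*1/1) = [3/5, 1/1) <- contains code 33/50
  emit 'd', narrow to [3/5, 1/1)
Step 2: interval [3/5, 1/1), width = 1/1 - 3/5 = 2/5
  'a': [3/5 + 2/5*0/1, 3/5 + 2/5*3/10) = [3/5, 18/25) <- contains code 33/50
  'b': [3/5 + 2/5*3/10, 3/5 + 2/5*3/5) = [18/25, 21/25)
  'd': [3/5 + 2/5*3/5, 3/5 + 2/5*1/1) = [21/25, 1/1)
  emit 'a', narrow to [3/5, 18/25)

Answer: symbol=d low=3/5 high=1/1
symbol=a low=3/5 high=18/25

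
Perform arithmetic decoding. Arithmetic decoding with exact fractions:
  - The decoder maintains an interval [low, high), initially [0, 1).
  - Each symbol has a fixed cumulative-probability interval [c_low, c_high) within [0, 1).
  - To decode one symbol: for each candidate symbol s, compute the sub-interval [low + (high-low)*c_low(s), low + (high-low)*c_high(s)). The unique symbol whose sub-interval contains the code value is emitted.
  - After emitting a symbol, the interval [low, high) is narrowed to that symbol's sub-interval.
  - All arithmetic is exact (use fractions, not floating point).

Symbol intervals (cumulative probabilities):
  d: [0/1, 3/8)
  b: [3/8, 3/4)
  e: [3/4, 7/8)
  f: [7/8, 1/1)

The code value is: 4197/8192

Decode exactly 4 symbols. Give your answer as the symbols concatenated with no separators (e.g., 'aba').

Answer: bdfe

Derivation:
Step 1: interval [0/1, 1/1), width = 1/1 - 0/1 = 1/1
  'd': [0/1 + 1/1*0/1, 0/1 + 1/1*3/8) = [0/1, 3/8)
  'b': [0/1 + 1/1*3/8, 0/1 + 1/1*3/4) = [3/8, 3/4) <- contains code 4197/8192
  'e': [0/1 + 1/1*3/4, 0/1 + 1/1*7/8) = [3/4, 7/8)
  'f': [0/1 + 1/1*7/8, 0/1 + 1/1*1/1) = [7/8, 1/1)
  emit 'b', narrow to [3/8, 3/4)
Step 2: interval [3/8, 3/4), width = 3/4 - 3/8 = 3/8
  'd': [3/8 + 3/8*0/1, 3/8 + 3/8*3/8) = [3/8, 33/64) <- contains code 4197/8192
  'b': [3/8 + 3/8*3/8, 3/8 + 3/8*3/4) = [33/64, 21/32)
  'e': [3/8 + 3/8*3/4, 3/8 + 3/8*7/8) = [21/32, 45/64)
  'f': [3/8 + 3/8*7/8, 3/8 + 3/8*1/1) = [45/64, 3/4)
  emit 'd', narrow to [3/8, 33/64)
Step 3: interval [3/8, 33/64), width = 33/64 - 3/8 = 9/64
  'd': [3/8 + 9/64*0/1, 3/8 + 9/64*3/8) = [3/8, 219/512)
  'b': [3/8 + 9/64*3/8, 3/8 + 9/64*3/4) = [219/512, 123/256)
  'e': [3/8 + 9/64*3/4, 3/8 + 9/64*7/8) = [123/256, 255/512)
  'f': [3/8 + 9/64*7/8, 3/8 + 9/64*1/1) = [255/512, 33/64) <- contains code 4197/8192
  emit 'f', narrow to [255/512, 33/64)
Step 4: interval [255/512, 33/64), width = 33/64 - 255/512 = 9/512
  'd': [255/512 + 9/512*0/1, 255/512 + 9/512*3/8) = [255/512, 2067/4096)
  'b': [255/512 + 9/512*3/8, 255/512 + 9/512*3/4) = [2067/4096, 1047/2048)
  'e': [255/512 + 9/512*3/4, 255/512 + 9/512*7/8) = [1047/2048, 2103/4096) <- contains code 4197/8192
  'f': [255/512 + 9/512*7/8, 255/512 + 9/512*1/1) = [2103/4096, 33/64)
  emit 'e', narrow to [1047/2048, 2103/4096)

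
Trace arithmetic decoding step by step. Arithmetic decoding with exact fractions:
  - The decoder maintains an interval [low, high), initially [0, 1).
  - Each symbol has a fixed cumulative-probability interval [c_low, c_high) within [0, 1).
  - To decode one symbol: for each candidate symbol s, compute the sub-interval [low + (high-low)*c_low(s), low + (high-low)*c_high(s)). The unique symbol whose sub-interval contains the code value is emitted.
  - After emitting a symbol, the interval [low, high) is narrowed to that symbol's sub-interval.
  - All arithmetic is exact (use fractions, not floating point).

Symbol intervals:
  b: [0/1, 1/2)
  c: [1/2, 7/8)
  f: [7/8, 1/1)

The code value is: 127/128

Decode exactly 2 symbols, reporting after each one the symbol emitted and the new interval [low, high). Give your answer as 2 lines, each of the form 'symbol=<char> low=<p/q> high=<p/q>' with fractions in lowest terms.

Step 1: interval [0/1, 1/1), width = 1/1 - 0/1 = 1/1
  'b': [0/1 + 1/1*0/1, 0/1 + 1/1*1/2) = [0/1, 1/2)
  'c': [0/1 + 1/1*1/2, 0/1 + 1/1*7/8) = [1/2, 7/8)
  'f': [0/1 + 1/1*7/8, 0/1 + 1/1*1/1) = [7/8, 1/1) <- contains code 127/128
  emit 'f', narrow to [7/8, 1/1)
Step 2: interval [7/8, 1/1), width = 1/1 - 7/8 = 1/8
  'b': [7/8 + 1/8*0/1, 7/8 + 1/8*1/2) = [7/8, 15/16)
  'c': [7/8 + 1/8*1/2, 7/8 + 1/8*7/8) = [15/16, 63/64)
  'f': [7/8 + 1/8*7/8, 7/8 + 1/8*1/1) = [63/64, 1/1) <- contains code 127/128
  emit 'f', narrow to [63/64, 1/1)

Answer: symbol=f low=7/8 high=1/1
symbol=f low=63/64 high=1/1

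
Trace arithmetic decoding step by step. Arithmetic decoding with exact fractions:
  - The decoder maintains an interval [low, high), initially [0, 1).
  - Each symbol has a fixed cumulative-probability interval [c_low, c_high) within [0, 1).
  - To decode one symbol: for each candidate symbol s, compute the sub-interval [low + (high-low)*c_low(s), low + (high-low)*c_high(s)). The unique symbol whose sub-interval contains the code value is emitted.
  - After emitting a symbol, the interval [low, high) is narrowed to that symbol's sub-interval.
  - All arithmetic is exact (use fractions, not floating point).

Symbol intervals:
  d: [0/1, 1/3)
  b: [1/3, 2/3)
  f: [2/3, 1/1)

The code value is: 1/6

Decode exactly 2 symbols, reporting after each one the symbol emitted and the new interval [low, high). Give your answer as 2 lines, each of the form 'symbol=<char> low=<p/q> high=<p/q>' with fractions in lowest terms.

Step 1: interval [0/1, 1/1), width = 1/1 - 0/1 = 1/1
  'd': [0/1 + 1/1*0/1, 0/1 + 1/1*1/3) = [0/1, 1/3) <- contains code 1/6
  'b': [0/1 + 1/1*1/3, 0/1 + 1/1*2/3) = [1/3, 2/3)
  'f': [0/1 + 1/1*2/3, 0/1 + 1/1*1/1) = [2/3, 1/1)
  emit 'd', narrow to [0/1, 1/3)
Step 2: interval [0/1, 1/3), width = 1/3 - 0/1 = 1/3
  'd': [0/1 + 1/3*0/1, 0/1 + 1/3*1/3) = [0/1, 1/9)
  'b': [0/1 + 1/3*1/3, 0/1 + 1/3*2/3) = [1/9, 2/9) <- contains code 1/6
  'f': [0/1 + 1/3*2/3, 0/1 + 1/3*1/1) = [2/9, 1/3)
  emit 'b', narrow to [1/9, 2/9)

Answer: symbol=d low=0/1 high=1/3
symbol=b low=1/9 high=2/9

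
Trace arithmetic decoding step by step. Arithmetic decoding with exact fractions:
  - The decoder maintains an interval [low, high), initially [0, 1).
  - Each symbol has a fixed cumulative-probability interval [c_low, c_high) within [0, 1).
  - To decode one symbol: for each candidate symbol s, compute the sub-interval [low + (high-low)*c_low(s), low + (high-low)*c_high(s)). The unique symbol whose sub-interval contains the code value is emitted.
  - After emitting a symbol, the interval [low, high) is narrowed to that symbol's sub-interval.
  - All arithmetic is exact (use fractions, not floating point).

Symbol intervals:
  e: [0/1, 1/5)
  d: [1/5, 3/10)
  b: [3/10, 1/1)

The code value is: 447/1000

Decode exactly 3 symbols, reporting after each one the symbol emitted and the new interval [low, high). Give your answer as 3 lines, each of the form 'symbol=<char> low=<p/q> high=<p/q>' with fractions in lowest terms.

Step 1: interval [0/1, 1/1), width = 1/1 - 0/1 = 1/1
  'e': [0/1 + 1/1*0/1, 0/1 + 1/1*1/5) = [0/1, 1/5)
  'd': [0/1 + 1/1*1/5, 0/1 + 1/1*3/10) = [1/5, 3/10)
  'b': [0/1 + 1/1*3/10, 0/1 + 1/1*1/1) = [3/10, 1/1) <- contains code 447/1000
  emit 'b', narrow to [3/10, 1/1)
Step 2: interval [3/10, 1/1), width = 1/1 - 3/10 = 7/10
  'e': [3/10 + 7/10*0/1, 3/10 + 7/10*1/5) = [3/10, 11/25)
  'd': [3/10 + 7/10*1/5, 3/10 + 7/10*3/10) = [11/25, 51/100) <- contains code 447/1000
  'b': [3/10 + 7/10*3/10, 3/10 + 7/10*1/1) = [51/100, 1/1)
  emit 'd', narrow to [11/25, 51/100)
Step 3: interval [11/25, 51/100), width = 51/100 - 11/25 = 7/100
  'e': [11/25 + 7/100*0/1, 11/25 + 7/100*1/5) = [11/25, 227/500) <- contains code 447/1000
  'd': [11/25 + 7/100*1/5, 11/25 + 7/100*3/10) = [227/500, 461/1000)
  'b': [11/25 + 7/100*3/10, 11/25 + 7/100*1/1) = [461/1000, 51/100)
  emit 'e', narrow to [11/25, 227/500)

Answer: symbol=b low=3/10 high=1/1
symbol=d low=11/25 high=51/100
symbol=e low=11/25 high=227/500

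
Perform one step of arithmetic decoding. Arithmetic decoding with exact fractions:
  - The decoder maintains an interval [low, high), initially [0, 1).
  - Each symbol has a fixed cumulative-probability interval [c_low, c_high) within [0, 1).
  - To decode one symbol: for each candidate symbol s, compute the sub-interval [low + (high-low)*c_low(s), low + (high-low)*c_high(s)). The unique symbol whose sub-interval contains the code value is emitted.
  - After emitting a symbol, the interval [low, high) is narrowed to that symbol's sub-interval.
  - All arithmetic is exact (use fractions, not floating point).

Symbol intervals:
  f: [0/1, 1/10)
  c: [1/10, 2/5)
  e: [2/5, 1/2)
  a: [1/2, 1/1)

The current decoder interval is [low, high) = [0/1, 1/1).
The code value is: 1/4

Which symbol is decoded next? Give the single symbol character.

Answer: c

Derivation:
Interval width = high − low = 1/1 − 0/1 = 1/1
Scaled code = (code − low) / width = (1/4 − 0/1) / 1/1 = 1/4
  f: [0/1, 1/10) 
  c: [1/10, 2/5) ← scaled code falls here ✓
  e: [2/5, 1/2) 
  a: [1/2, 1/1) 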